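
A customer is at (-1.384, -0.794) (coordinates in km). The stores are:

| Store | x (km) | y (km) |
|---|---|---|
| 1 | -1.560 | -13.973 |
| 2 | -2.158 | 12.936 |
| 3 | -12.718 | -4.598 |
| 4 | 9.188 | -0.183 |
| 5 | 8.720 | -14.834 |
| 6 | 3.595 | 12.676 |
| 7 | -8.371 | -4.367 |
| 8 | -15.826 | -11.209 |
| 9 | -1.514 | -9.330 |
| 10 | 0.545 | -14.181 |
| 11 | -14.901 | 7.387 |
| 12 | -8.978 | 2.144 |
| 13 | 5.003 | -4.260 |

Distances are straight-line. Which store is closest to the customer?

13

Distances from (-1.384, -0.794):
1: √((-0.176)² + (-13.179)²) = √(0.03098 + 173.68604) = 13.180 km
2: √((-0.774)² + (13.730)²) = √(0.59908 + 188.51290) = 13.752 km
3: √((-11.334)² + (-3.804)²) = √(128.45956 + 14.47042) = 11.955 km
4: √((10.572)² + (0.611)²) = √(111.76718 + 0.37332) = 10.590 km
5: √((10.104)² + (-14.040)²) = √(102.09082 + 197.12160) = 17.298 km
6: √((4.979)² + (13.470)²) = √(24.79044 + 181.44090) = 14.361 km
7: √((-6.987)² + (-3.573)²) = √(48.81817 + 12.76633) = 7.848 km
8: √((-14.442)² + (-10.415)²) = √(208.57136 + 108.47222) = 17.806 km
9: √((-0.130)² + (-8.536)²) = √(0.01690 + 72.86330) = 8.537 km
10: √((1.929)² + (-13.387)²) = √(3.72104 + 179.21177) = 13.525 km
11: √((-13.517)² + (8.181)²) = √(182.70929 + 66.92876) = 15.800 km
12: √((-7.594)² + (2.938)²) = √(57.66884 + 8.63184) = 8.143 km
13: √((6.387)² + (-3.466)²) = √(40.79377 + 12.01316) = 7.267 km
Minimum: 13 at 7.267 km.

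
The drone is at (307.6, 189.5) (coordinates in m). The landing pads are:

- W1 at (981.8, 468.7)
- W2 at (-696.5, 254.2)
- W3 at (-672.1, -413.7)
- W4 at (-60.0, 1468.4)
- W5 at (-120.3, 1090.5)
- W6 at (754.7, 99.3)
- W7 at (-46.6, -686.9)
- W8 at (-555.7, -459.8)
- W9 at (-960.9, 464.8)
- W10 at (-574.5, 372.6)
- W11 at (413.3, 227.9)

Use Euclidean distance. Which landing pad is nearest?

W11

Distances from (307.6, 189.5):
W1: √((674.2)² + (279.2)²) = √(454545.640 + 77952.640) = 729.7 m
W2: √((-1004.1)² + (64.7)²) = √(1008216.810 + 4186.090) = 1006.2 m
W3: √((-979.7)² + (-603.2)²) = √(959812.090 + 363850.240) = 1150.5 m
W4: √((-367.6)² + (1278.9)²) = √(135129.760 + 1635585.210) = 1330.7 m
W5: √((-427.9)² + (901.0)²) = √(183098.410 + 811801.000) = 997.4 m
W6: √((447.1)² + (-90.2)²) = √(199898.410 + 8136.040) = 456.1 m
W7: √((-354.2)² + (-876.4)²) = √(125457.640 + 768076.960) = 945.3 m
W8: √((-863.3)² + (-649.3)²) = √(745286.890 + 421590.490) = 1080.2 m
W9: √((-1268.5)² + (275.3)²) = √(1609092.250 + 75790.090) = 1298.0 m
W10: √((-882.1)² + (183.1)²) = √(778100.410 + 33525.610) = 900.9 m
W11: √((105.7)² + (38.4)²) = √(11172.490 + 1474.560) = 112.5 m
Minimum: W11 at 112.5 m.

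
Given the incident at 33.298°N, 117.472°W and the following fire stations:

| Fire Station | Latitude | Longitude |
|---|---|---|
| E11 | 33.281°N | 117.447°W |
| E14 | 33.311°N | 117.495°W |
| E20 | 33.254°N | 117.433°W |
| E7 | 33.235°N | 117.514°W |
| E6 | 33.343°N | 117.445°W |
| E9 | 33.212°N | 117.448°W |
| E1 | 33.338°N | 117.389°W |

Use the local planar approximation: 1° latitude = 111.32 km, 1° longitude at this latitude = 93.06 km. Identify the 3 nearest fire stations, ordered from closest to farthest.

Distances from 33.298°N, 117.472°W:
E11: 2.999 km
E14: 2.584 km
E20: 6.096 km
E7: 8.029 km
E6: 5.604 km
E9: 9.831 km
E1: 8.916 km
Sorted: E14 (2.584 km) < E11 (2.999 km) < E6 (5.604 km) < E20 (6.096 km) < E7 (8.029 km) < …

E14, E11, E6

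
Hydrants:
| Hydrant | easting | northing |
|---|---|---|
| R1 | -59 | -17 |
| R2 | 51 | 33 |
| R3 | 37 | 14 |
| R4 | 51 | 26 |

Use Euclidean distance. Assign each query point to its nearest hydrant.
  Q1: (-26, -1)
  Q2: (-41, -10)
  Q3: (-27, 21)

Q1 at (-26, -1):
  R1: √((-33)² + (-16)²) = √(1089.0000 + 256.0000) = 36.67
  R2: √((77)² + (34)²) = √(5929.0000 + 1156.0000) = 84.17
  R3: √((63)² + (15)²) = √(3969.0000 + 225.0000) = 64.76
  R4: √((77)² + (27)²) = √(5929.0000 + 729.0000) = 81.60
  → nearest: R1 (36.67)
Q2 at (-41, -10):
  R1: √((-18)² + (-7)²) = √(324.0000 + 49.0000) = 19.31
  R2: √((92)² + (43)²) = √(8464.0000 + 1849.0000) = 101.55
  R3: √((78)² + (24)²) = √(6084.0000 + 576.0000) = 81.61
  R4: √((92)² + (36)²) = √(8464.0000 + 1296.0000) = 98.79
  → nearest: R1 (19.31)
Q3 at (-27, 21):
  R1: √((-32)² + (-38)²) = √(1024.0000 + 1444.0000) = 49.68
  R2: √((78)² + (12)²) = √(6084.0000 + 144.0000) = 78.92
  R3: √((64)² + (-7)²) = √(4096.0000 + 49.0000) = 64.38
  R4: √((78)² + (5)²) = √(6084.0000 + 25.0000) = 78.16
  → nearest: R1 (49.68)

Q1→R1; Q2→R1; Q3→R1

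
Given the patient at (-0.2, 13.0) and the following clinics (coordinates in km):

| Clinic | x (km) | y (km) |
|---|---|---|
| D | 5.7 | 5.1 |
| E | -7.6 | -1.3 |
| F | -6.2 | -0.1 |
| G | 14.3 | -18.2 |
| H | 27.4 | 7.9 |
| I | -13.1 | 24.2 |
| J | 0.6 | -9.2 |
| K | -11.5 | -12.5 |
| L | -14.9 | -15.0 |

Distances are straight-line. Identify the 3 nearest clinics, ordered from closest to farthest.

D, F, E

Distances from (-0.2, 13.0):
D: 9.9 km
E: 16.1 km
F: 14.4 km
G: 34.4 km
H: 28.1 km
I: 17.1 km
J: 22.2 km
K: 27.9 km
L: 31.6 km
Sorted: D (9.9 km) < F (14.4 km) < E (16.1 km) < I (17.1 km) < J (22.2 km) < …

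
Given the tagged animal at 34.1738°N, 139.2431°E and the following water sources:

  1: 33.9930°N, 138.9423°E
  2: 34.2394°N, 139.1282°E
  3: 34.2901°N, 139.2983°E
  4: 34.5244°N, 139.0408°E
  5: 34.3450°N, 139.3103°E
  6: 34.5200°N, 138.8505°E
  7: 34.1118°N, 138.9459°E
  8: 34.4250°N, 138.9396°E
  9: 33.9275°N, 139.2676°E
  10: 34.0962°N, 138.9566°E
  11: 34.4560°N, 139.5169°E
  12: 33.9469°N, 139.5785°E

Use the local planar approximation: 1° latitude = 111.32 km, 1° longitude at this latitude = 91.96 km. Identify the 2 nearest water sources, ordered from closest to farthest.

Distances from 34.1738°N, 139.2431°E:
1: 34.2088 km
2: 12.8442 km
3: 13.9061 km
4: 43.2358 km
5: 20.0349 km
6: 52.8083 km
7: 28.1885 km
8: 39.5085 km
9: 27.5105 km
10: 27.7266 km
11: 40.2596 km
12: 39.8661 km
Sorted: 2 (12.8442 km) < 3 (13.9061 km) < 5 (20.0349 km) < 9 (27.5105 km) < …

2, 3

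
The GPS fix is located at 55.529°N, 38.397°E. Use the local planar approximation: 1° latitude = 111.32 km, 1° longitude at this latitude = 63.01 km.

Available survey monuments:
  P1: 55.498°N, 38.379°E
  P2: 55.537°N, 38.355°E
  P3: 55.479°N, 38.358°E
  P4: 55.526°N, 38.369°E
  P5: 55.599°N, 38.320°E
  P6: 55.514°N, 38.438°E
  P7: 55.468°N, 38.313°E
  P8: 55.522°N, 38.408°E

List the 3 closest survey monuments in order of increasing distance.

Distances from 55.529°N, 38.397°E:
P1: √((-0.031·111.32)² + (-0.018·63.01)²) = √(11.90885 + 1.28636) = 3.633 km
P2: √((0.008·111.32)² + (-0.042·63.01)²) = √(0.79310 + 7.00354) = 2.792 km
P3: √((-0.050·111.32)² + (-0.039·63.01)²) = √(30.98036 + 6.03877) = 6.084 km
P4: √((-0.003·111.32)² + (-0.028·63.01)²) = √(0.11153 + 3.11268) = 1.796 km
P5: √((0.070·111.32)² + (-0.077·63.01)²) = √(60.72150 + 23.53967) = 9.179 km
P6: √((-0.015·111.32)² + (0.041·63.01)²) = √(2.78823 + 6.67401) = 3.076 km
P7: √((-0.061·111.32)² + (-0.084·63.01)²) = √(46.11116 + 28.01416) = 8.610 km
P8: √((-0.007·111.32)² + (0.011·63.01)²) = √(0.60721 + 0.48040) = 1.043 km
Sorted: P8 (1.043 km) < P4 (1.796 km) < P2 (2.792 km) < P6 (3.076 km) < P1 (3.633 km) < …

P8, P4, P2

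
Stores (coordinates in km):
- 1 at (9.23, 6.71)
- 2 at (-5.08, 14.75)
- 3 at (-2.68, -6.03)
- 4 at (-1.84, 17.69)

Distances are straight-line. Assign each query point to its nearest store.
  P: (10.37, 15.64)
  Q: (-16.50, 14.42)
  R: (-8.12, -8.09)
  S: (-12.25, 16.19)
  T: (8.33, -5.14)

P at (10.37, 15.64):
  1: 9.00 km
  2: 15.48 km
  3: 25.30 km
  4: 12.38 km
  → nearest: 1 (9.00 km)
Q at (-16.50, 14.42):
  1: 26.86 km
  2: 11.42 km
  3: 24.68 km
  4: 15.02 km
  → nearest: 2 (11.42 km)
R at (-8.12, -8.09):
  1: 22.80 km
  2: 23.04 km
  3: 5.82 km
  4: 26.53 km
  → nearest: 3 (5.82 km)
S at (-12.25, 16.19):
  1: 23.48 km
  2: 7.31 km
  3: 24.19 km
  4: 10.52 km
  → nearest: 2 (7.31 km)
T at (8.33, -5.14):
  1: 11.88 km
  2: 23.99 km
  3: 11.05 km
  4: 24.99 km
  → nearest: 3 (11.05 km)

P→1; Q→2; R→3; S→2; T→3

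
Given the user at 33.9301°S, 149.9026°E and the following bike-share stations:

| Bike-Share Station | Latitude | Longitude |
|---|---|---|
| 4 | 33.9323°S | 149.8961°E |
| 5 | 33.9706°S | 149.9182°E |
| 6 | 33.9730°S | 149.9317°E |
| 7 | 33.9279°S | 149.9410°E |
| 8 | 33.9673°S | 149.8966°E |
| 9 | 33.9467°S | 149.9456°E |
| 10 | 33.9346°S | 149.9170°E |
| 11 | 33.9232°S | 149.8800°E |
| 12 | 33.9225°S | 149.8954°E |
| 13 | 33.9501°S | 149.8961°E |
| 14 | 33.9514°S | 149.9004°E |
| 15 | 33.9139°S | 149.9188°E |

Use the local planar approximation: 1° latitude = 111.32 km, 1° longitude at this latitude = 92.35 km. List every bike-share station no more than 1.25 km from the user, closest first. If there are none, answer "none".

4, 12

Distances from 33.9301°S, 149.9026°E:
4: √((-0.0022·111.32)² + (-0.0065·92.35)²) = √(0.059978 + 0.360330) = 0.6483 km
5: √((-0.0405·111.32)² + (0.0156·92.35)²) = √(20.326212 + 2.075501) = 4.7330 km
6: √((-0.0429·111.32)² + (0.0291·92.35)²) = √(22.806623 + 7.222038) = 5.4798 km
7: √((0.0022·111.32)² + (0.0384·92.35)²) = √(0.059978 + 12.575818) = 3.5547 km
8: √((-0.0372·111.32)² + (-0.0060·92.35)²) = √(17.148742 + 0.307027) = 4.1780 km
9: √((-0.0166·111.32)² + (0.0430·92.35)²) = √(3.414779 + 15.769238) = 4.3800 km
10: √((-0.0045·111.32)² + (0.0144·92.35)²) = √(0.250941 + 1.768474) = 1.4211 km
11: √((0.0069·111.32)² + (-0.0226·92.35)²) = √(0.589990 + 4.356028) = 2.2240 km
12: √((0.0076·111.32)² + (-0.0072·92.35)²) = √(0.715770 + 0.442119) = 1.0761 km
13: √((-0.0200·111.32)² + (-0.0065·92.35)²) = √(4.956857 + 0.360330) = 2.3059 km
14: √((-0.0213·111.32)² + (-0.0022·92.35)²) = √(5.622191 + 0.041278) = 2.3798 km
15: √((0.0162·111.32)² + (0.0162·92.35)²) = √(3.252194 + 2.238225) = 2.3432 km
Threshold 1.25 km: 4 (0.6483 km), 12 (1.0761 km) are within range.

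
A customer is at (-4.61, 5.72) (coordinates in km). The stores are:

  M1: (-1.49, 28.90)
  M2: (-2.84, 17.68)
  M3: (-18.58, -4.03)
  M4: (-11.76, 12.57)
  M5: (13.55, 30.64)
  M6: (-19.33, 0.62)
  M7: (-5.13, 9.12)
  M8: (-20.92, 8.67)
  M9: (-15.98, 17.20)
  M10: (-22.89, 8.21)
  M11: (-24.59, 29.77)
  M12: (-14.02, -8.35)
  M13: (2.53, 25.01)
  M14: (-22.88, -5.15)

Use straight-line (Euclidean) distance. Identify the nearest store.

M7

Distances from (-4.61, 5.72):
M1: √((3.12)² + (23.18)²) = √(9.7344 + 537.3124) = 23.39 km
M2: √((1.77)² + (11.96)²) = √(3.1329 + 143.0416) = 12.09 km
M3: √((-13.97)² + (-9.75)²) = √(195.1609 + 95.0625) = 17.04 km
M4: √((-7.15)² + (6.85)²) = √(51.1225 + 46.9225) = 9.90 km
M5: √((18.16)² + (24.92)²) = √(329.7856 + 621.0064) = 30.83 km
M6: √((-14.72)² + (-5.10)²) = √(216.6784 + 26.0100) = 15.58 km
M7: √((-0.52)² + (3.40)²) = √(0.2704 + 11.5600) = 3.44 km
M8: √((-16.31)² + (2.95)²) = √(266.0161 + 8.7025) = 16.57 km
M9: √((-11.37)² + (11.48)²) = √(129.2769 + 131.7904) = 16.16 km
M10: √((-18.28)² + (2.49)²) = √(334.1584 + 6.2001) = 18.45 km
M11: √((-19.98)² + (24.05)²) = √(399.2004 + 578.4025) = 31.27 km
M12: √((-9.41)² + (-14.07)²) = √(88.5481 + 197.9649) = 16.93 km
M13: √((7.14)² + (19.29)²) = √(50.9796 + 372.1041) = 20.57 km
M14: √((-18.27)² + (-10.87)²) = √(333.7929 + 118.1569) = 21.26 km
Minimum: M7 at 3.44 km.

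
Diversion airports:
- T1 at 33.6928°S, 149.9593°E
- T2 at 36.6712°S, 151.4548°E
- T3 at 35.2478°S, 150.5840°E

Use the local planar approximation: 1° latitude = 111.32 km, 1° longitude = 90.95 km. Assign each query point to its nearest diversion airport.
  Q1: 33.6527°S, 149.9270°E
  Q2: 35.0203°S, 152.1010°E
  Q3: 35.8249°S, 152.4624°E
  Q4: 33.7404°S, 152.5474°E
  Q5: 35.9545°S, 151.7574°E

Q1→T1; Q2→T3; Q3→T2; Q4→T1; Q5→T2

Q1 at 33.6527°S, 149.9270°E:
  T1: √((-0.0401·111.32)² + (0.0323·90.95)²) = √(19.926689 + 8.629993) = 5.3438 km
  T2: √((-3.0185·111.32)² + (1.5278·90.95)²) = √(112909.050617 + 19308.050151) = 363.6167 km
  T3: √((-1.5951·111.32)² + (0.6570·90.95)²) = √(31529.873287 + 3570.558442) = 187.3511 km
  → nearest: T1 (5.3438 km)
Q2 at 35.0203°S, 152.1010°E:
  T1: √((1.3275·111.32)² + (-2.1417·90.95)²) = √(21838.130395 + 37942.214957) = 244.5002 km
  T2: √((-1.6509·111.32)² + (-0.6462·90.95)²) = √(33774.422385 + 3454.135054) = 192.9470 km
  T3: √((-0.2275·111.32)² + (-1.5170·90.95)²) = √(641.370820 + 19036.038232) = 140.2762 km
  → nearest: T3 (140.2762 km)
Q3 at 35.8249°S, 152.4624°E:
  T1: √((2.1321·111.32)² + (-2.5031·90.95)²) = √(56332.825610 + 51827.684607) = 328.8777 km
  T2: √((-0.8463·111.32)² + (-1.0076·90.95)²) = √(8875.545957 + 8398.113203) = 131.4293 km
  T3: √((0.5771·111.32)² + (-1.8784·90.95)²) = √(4127.133754 + 29186.469607) = 182.5201 km
  → nearest: T2 (131.4293 km)
Q4 at 33.7404°S, 152.5474°E:
  T1: √((0.0476·111.32)² + (-2.5881·90.95)²) = √(28.077621 + 55407.366957) = 235.4473 km
  T2: √((-2.9308·111.32)² + (-1.0926·90.95)²) = √(106443.405584 + 9874.788422) = 341.0545 km
  T3: √((-1.5074·111.32)² + (-1.9634·90.95)²) = √(28158.104555 + 31887.684184) = 245.0424 km
  → nearest: T1 (235.4473 km)
Q5 at 35.9545°S, 151.7574°E:
  T1: √((2.2617·111.32)² + (-1.7981·90.95)²) = √(63389.363558 + 26744.414148) = 300.2229 km
  T2: √((-0.7167·111.32)² + (-0.3026·90.95)²) = √(6365.334110 + 757.431311) = 84.3965 km
  T3: √((0.7067·111.32)² + (-1.1734·90.95)²) = √(6188.944355 + 11389.314212) = 132.5830 km
  → nearest: T2 (84.3965 km)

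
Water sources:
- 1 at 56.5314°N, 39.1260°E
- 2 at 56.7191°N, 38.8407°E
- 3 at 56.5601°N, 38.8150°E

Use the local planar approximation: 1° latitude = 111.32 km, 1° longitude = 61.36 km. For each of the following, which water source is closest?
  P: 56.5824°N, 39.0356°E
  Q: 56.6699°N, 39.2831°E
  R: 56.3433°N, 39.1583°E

P→1; Q→1; R→1

P at 56.5824°N, 39.0356°E:
  1: 7.9373 km
  2: 19.3543 km
  3: 13.7618 km
  → nearest: 1 (7.9373 km)
Q at 56.6699°N, 39.2831°E:
  1: 18.1833 km
  2: 27.6927 km
  3: 31.2152 km
  → nearest: 1 (18.1833 km)
R at 56.3433°N, 39.1583°E:
  1: 21.0329 km
  2: 46.1505 km
  3: 32.0342 km
  → nearest: 1 (21.0329 km)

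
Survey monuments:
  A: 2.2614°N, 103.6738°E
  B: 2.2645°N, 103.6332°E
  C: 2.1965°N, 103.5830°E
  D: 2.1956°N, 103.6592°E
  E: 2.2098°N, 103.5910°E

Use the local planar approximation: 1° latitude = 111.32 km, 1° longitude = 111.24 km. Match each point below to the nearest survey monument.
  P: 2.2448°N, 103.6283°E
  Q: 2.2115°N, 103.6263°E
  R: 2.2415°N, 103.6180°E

P→B; Q→E; R→B

P at 2.2448°N, 103.6283°E:
  A: 5.3882 km
  B: 2.2597 km
  C: 7.3690 km
  D: 6.4662 km
  E: 5.6918 km
  → nearest: B (2.2597 km)
Q at 2.2115°N, 103.6263°E:
  A: 7.6666 km
  B: 5.9497 km
  C: 5.0979 km
  D: 4.0653 km
  E: 3.9313 km
  → nearest: E (3.9313 km)
R at 2.2415°N, 103.6180°E:
  A: 6.5906 km
  B: 3.0683 km
  C: 6.3445 km
  D: 6.8639 km
  E: 4.6340 km
  → nearest: B (3.0683 km)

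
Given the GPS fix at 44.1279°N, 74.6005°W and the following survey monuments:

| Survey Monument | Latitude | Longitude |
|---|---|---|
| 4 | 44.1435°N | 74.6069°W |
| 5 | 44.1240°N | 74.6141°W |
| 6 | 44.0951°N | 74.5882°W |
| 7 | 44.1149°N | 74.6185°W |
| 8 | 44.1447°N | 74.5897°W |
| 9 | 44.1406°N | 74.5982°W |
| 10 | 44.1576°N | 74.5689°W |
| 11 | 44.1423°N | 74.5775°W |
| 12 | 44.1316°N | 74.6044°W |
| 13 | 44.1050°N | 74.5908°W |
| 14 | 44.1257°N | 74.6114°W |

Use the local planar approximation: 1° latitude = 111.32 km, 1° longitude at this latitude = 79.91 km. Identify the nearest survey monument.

12

Distances from 44.1279°N, 74.6005°W:
4: 1.8103 km
5: 1.1703 km
6: 3.7813 km
7: 2.0404 km
8: 2.0597 km
9: 1.4257 km
10: 4.1602 km
11: 2.4388 km
12: 0.5165 km
13: 2.6645 km
14: 0.9048 km
Minimum: 12 at 0.5165 km.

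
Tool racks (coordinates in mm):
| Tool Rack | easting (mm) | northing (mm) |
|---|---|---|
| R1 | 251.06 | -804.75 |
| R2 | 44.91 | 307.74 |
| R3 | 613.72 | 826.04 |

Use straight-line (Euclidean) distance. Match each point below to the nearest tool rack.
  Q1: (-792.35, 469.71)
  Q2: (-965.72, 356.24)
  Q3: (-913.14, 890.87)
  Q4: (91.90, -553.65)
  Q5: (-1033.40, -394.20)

Q1→R2; Q2→R2; Q3→R2; Q4→R1; Q5→R2

Q1 at (-792.35, 469.71):
  R1: 1647.10 mm
  R2: 852.78 mm
  R3: 1450.52 mm
  → nearest: R2 (852.78 mm)
Q2 at (-965.72, 356.24):
  R1: 1681.80 mm
  R2: 1011.79 mm
  R3: 1647.83 mm
  → nearest: R2 (1011.79 mm)
Q3 at (-913.14, 890.87):
  R1: 2056.82 mm
  R2: 1121.56 mm
  R3: 1528.24 mm
  → nearest: R2 (1121.56 mm)
Q4 at (91.90, -553.65):
  R1: 297.29 mm
  R2: 862.67 mm
  R3: 1475.07 mm
  → nearest: R1 (297.29 mm)
Q5 at (-1033.40, -394.20):
  R1: 1348.48 mm
  R2: 1286.65 mm
  R3: 2049.88 mm
  → nearest: R2 (1286.65 mm)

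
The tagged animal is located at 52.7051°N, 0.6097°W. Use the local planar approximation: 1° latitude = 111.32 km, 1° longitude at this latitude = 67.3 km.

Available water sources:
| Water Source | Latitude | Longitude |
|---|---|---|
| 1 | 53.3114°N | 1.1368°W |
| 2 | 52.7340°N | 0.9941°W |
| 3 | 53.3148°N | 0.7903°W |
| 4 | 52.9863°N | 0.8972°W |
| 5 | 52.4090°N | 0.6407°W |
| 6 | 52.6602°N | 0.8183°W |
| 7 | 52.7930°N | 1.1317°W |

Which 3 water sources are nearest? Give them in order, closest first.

6, 2, 5

Distances from 52.7051°N, 0.6097°W:
1: 76.2479 km
2: 26.0694 km
3: 68.9515 km
4: 36.8003 km
5: 33.0278 km
6: 14.9020 km
7: 36.4679 km
Sorted: 6 (14.9020 km) < 2 (26.0694 km) < 5 (33.0278 km) < 7 (36.4679 km) < 4 (36.8003 km) < …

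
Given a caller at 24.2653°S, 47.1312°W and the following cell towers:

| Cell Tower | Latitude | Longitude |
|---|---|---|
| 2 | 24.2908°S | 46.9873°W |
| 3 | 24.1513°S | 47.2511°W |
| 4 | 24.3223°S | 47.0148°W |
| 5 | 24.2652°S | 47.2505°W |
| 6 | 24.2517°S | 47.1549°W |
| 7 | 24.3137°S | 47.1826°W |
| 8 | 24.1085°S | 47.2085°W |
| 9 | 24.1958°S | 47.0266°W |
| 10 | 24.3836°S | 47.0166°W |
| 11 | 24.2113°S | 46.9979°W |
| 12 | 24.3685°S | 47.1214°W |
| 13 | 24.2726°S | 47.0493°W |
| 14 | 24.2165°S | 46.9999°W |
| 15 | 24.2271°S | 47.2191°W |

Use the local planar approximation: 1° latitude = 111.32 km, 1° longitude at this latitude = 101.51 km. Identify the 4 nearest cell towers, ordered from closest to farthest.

Distances from 24.2653°S, 47.1312°W:
2: √((-0.0255·111.32)² + (0.1439·101.51)²) = √(8.057991 + 213.372892) = 14.8806 km
3: √((0.1140·111.32)² + (-0.1199·101.51)²) = √(161.048283 + 148.134434) = 17.5836 km
4: √((-0.0570·111.32)² + (0.1164·101.51)²) = √(40.262071 + 139.612279) = 13.4117 km
5: √((0.0001·111.32)² + (-0.1193·101.51)²) = √(0.000124 + 146.655563) = 12.1101 km
6: √((0.0136·111.32)² + (-0.0237·101.51)²) = √(2.292051 + 5.787811) = 2.8425 km
7: √((-0.0484·111.32)² + (-0.0514·101.51)²) = √(29.029337 + 27.223496) = 7.5002 km
8: √((0.1568·111.32)² + (-0.0773·101.51)²) = √(304.676187 + 61.571062) = 19.1376 km
9: √((0.0695·111.32)² + (0.1046·101.51)²) = √(59.857146 + 112.740777) = 13.1377 km
10: √((-0.1183·111.32)² + (0.1146·101.51)²) = √(173.426670 + 135.327759) = 17.5714 km
11: √((0.0540·111.32)² + (0.1333·101.51)²) = √(36.135487 + 183.095620) = 14.8065 km
12: √((-0.1032·111.32)² + (0.0098·101.51)²) = √(131.979291 + 0.989623) = 11.5312 km
13: √((-0.0073·111.32)² + (0.0819·101.51)²) = √(0.660377 + 69.117092) = 8.3533 km
14: √((0.0488·111.32)² + (0.1313·101.51)²) = √(29.511144 + 177.642595) = 14.3928 km
15: √((0.0382·111.32)² + (-0.0879·101.51)²) = √(18.083110 + 79.615093) = 9.8842 km
Sorted: 6 (2.8425 km) < 7 (7.5002 km) < 13 (8.3533 km) < 15 (9.8842 km) < 12 (11.5312 km) < 5 (12.1101 km) < …

6, 7, 13, 15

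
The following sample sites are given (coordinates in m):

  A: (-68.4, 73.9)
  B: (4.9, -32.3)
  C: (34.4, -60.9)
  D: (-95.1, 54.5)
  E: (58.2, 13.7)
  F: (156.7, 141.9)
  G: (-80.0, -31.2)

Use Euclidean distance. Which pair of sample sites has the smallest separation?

Pairwise distances:
A–D: √((-26.7)² + (-19.4)²) = √(712.890 + 376.360) = 33.0 m
B–C: √((29.5)² + (-28.6)²) = √(870.250 + 817.960) = 41.1 m
B–E: √((53.3)² + (46.0)²) = √(2840.890 + 2116.000) = 70.4 m
C–E: √((23.8)² + (74.6)²) = √(566.440 + 5565.160) = 78.3 m
B–G: √((-84.9)² + (1.1)²) = √(7208.010 + 1.210) = 84.9 m
D–G: √((15.1)² + (-85.7)²) = √(228.010 + 7344.490) = 87.0 m
A–G: √((-11.6)² + (-105.1)²) = √(134.560 + 11046.010) = 105.7 m
C–G: √((-114.4)² + (29.7)²) = √(13087.360 + 882.090) = 118.2 m
A–B: √((73.3)² + (-106.2)²) = √(5372.890 + 11278.440) = 129.0 m
B–D: √((-100.0)² + (86.8)²) = √(10000.000 + 7534.240) = 132.4 m
A–E: √((126.6)² + (-60.2)²) = √(16027.560 + 3624.040) = 140.2 m
E–G: √((-138.2)² + (-44.9)²) = √(19099.240 + 2016.010) = 145.3 m
D–E: √((153.3)² + (-40.8)²) = √(23500.890 + 1664.640) = 158.6 m
E–F: √((98.5)² + (128.2)²) = √(9702.250 + 16435.240) = 161.7 m
A–C: √((102.8)² + (-134.8)²) = √(10567.840 + 18171.040) = 169.5 m
C–D: √((-129.5)² + (115.4)²) = √(16770.250 + 13317.160) = 173.5 m
B–F: √((151.8)² + (174.2)²) = √(23043.240 + 30345.640) = 231.1 m
A–F: √((225.1)² + (68.0)²) = √(50670.010 + 4624.000) = 235.1 m
C–F: √((122.3)² + (202.8)²) = √(14957.290 + 41127.840) = 236.8 m
D–F: √((251.8)² + (87.4)²) = √(63403.240 + 7638.760) = 266.5 m
F–G: √((-236.7)² + (-173.1)²) = √(56026.890 + 29963.610) = 293.2 m
Closest pair: A–D at 33.0 m.

A and D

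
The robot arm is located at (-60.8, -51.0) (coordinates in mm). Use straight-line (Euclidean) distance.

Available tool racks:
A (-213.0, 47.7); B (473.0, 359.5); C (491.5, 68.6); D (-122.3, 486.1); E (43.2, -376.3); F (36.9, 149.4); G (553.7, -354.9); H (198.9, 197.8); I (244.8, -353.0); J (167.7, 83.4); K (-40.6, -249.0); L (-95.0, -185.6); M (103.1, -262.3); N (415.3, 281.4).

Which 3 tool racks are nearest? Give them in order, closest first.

L, A, K

Distances from (-60.8, -51.0):
A: 181.4 mm
B: 673.4 mm
C: 565.1 mm
D: 540.6 mm
E: 341.5 mm
F: 222.9 mm
G: 685.5 mm
H: 359.6 mm
I: 429.6 mm
J: 265.1 mm
K: 199.0 mm
L: 138.9 mm
M: 267.4 mm
N: 580.7 mm
Sorted: L (138.9 mm) < A (181.4 mm) < K (199.0 mm) < F (222.9 mm) < J (265.1 mm) < …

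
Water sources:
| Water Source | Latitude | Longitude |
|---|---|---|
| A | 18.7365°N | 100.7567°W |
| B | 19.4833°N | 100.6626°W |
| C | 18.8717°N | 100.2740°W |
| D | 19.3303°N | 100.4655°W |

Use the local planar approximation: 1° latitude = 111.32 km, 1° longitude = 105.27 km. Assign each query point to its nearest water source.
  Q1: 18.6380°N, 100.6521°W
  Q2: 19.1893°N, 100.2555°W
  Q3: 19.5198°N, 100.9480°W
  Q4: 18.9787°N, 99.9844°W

Q1→A; Q2→D; Q3→B; Q4→C

Q1 at 18.6380°N, 100.6521°W:
  A: √((0.0985·111.32)² + (-0.1046·105.27)²) = √(120.231664 + 121.247450) = 15.5396 km
  B: √((0.8453·111.32)² + (-0.0105·105.27)²) = √(8854.583409 + 1.221765) = 94.1053 km
  C: √((0.2337·111.32)² + (0.3781·105.27)²) = √(676.805408 + 1584.245932) = 47.5505 km
  D: √((0.6923·111.32)² + (0.1866·105.27)²) = √(5939.297211 + 385.862456) = 79.5309 km
  → nearest: A (15.5396 km)
Q2 at 19.1893°N, 100.2555°W:
  A: √((-0.4528·111.32)² + (-0.5012·105.27)²) = √(2540.734189 + 2783.757310) = 72.9691 km
  B: √((0.2940·111.32)² + (-0.4071·105.27)²) = √(1071.127220 + 1836.586766) = 53.9232 km
  C: √((-0.3176·111.32)² + (-0.0185·105.27)²) = √(1249.992430 + 3.792737) = 35.4088 km
  D: √((0.1410·111.32)² + (-0.2100·105.27)²) = √(246.368183 + 488.706185) = 27.1123 km
  → nearest: D (27.1123 km)
Q3 at 19.5198°N, 100.9480°W:
  A: √((-0.7833·111.32)² + (0.1913·105.27)²) = √(7603.309136 + 405.545126) = 89.4922 km
  B: √((-0.0365·111.32)² + (0.2854·105.27)²) = √(16.509432 + 902.645421) = 30.3176 km
  C: √((-0.6481·111.32)² + (0.6740·105.27)²) = √(5205.116308 + 5034.183466) = 101.1894 km
  D: √((-0.1895·111.32)² + (0.4825·105.27)²) = √(445.004932 + 2579.905992) = 54.9992 km
  → nearest: B (30.3176 km)
Q4 at 18.9787°N, 99.9844°W:
  A: √((-0.2422·111.32)² + (-0.7723·105.27)²) = √(726.933483 + 6609.693415) = 85.6541 km
  B: √((0.5046·111.32)² + (-0.6782·105.27)²) = √(3155.301673 + 5097.119514) = 90.8428 km
  C: √((-0.1070·111.32)² + (-0.2896·105.27)²) = √(141.877638 + 929.407903) = 32.7305 km
  D: √((0.3516·111.32)² + (-0.4811·105.27)²) = √(1531.948367 + 2564.956237) = 64.0071 km
  → nearest: C (32.7305 km)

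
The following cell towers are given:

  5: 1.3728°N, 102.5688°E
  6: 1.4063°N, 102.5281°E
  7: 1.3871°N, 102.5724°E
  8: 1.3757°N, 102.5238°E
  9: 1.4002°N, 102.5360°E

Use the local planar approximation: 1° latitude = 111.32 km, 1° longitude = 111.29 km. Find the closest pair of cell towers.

Pairwise distances:
5–6: 5.8672 km
5–7: 1.6415 km
5–8: 5.0184 km
5–9: 4.7569 km
6–7: 5.3735 km
6–8: 3.4398 km
6–9: 1.1109 km
7–8: 5.5556 km
7–9: 4.3054 km
8–9: 3.0466 km
Closest pair: 6–9 at 1.1109 km.

6 and 9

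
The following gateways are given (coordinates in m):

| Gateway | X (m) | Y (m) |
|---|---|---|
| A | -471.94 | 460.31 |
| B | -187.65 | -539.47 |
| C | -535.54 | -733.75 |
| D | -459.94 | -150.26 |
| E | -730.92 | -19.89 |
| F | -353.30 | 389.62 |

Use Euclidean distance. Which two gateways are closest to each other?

Pairwise distances:
A–B: 1039.41 m
A–C: 1195.75 m
A–D: 610.69 m
A–E: 545.58 m
A–F: 138.10 m
B–C: 398.46 m
B–D: 475.00 m
B–E: 751.74 m
B–F: 943.74 m
C–D: 588.37 m
C–E: 740.11 m
C–F: 1138.06 m
D–E: 300.71 m
D–F: 550.31 m
E–F: 557.04 m
Closest pair: A–F at 138.10 m.

A and F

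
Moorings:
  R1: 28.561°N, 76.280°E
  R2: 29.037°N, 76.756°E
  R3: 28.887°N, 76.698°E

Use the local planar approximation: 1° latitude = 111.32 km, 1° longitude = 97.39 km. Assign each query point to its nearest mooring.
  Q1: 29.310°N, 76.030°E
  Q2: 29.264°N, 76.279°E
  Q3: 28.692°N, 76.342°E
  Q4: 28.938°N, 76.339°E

Q1 at 29.310°N, 76.030°E:
  R1: 86.861 km
  R2: 76.960 km
  R3: 80.310 km
  → nearest: R2 (76.960 km)
Q2 at 29.264°N, 76.279°E:
  R1: 78.258 km
  R2: 52.883 km
  R3: 58.536 km
  → nearest: R2 (52.883 km)
Q3 at 28.692°N, 76.342°E:
  R1: 15.784 km
  R2: 55.683 km
  R3: 40.906 km
  → nearest: R1 (15.784 km)
Q4 at 28.938°N, 76.339°E:
  R1: 42.359 km
  R2: 42.080 km
  R3: 35.421 km
  → nearest: R3 (35.421 km)

Q1→R2; Q2→R2; Q3→R1; Q4→R3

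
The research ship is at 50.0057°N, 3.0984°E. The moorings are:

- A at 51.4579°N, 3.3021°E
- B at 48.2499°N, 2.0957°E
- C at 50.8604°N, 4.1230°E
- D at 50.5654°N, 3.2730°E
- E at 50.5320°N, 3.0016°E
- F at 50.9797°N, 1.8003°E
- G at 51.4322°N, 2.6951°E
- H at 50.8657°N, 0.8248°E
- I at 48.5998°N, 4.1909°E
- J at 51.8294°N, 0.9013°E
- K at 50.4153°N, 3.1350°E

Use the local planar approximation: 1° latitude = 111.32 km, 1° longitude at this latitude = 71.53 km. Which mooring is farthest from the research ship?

Distances from 50.0057°N, 3.0984°E:
A: √((1.4522·111.32)² + (0.2037·71.53)²) = √(26133.601242 + 212.304162) = 162.3142 km
B: √((-1.7558·111.32)² + (-1.0027·71.53)²) = √(38202.913462 + 5144.207520) = 208.1997 km
C: √((0.8547·111.32)² + (1.0246·71.53)²) = √(9052.609844 + 5371.371038) = 120.0999 km
D: √((0.5597·111.32)² + (0.1746·71.53)²) = √(3882.013212 + 155.978568) = 63.5452 km
E: √((0.5263·111.32)² + (-0.0968·71.53)²) = √(3432.520466 + 47.943216) = 58.9955 km
F: √((0.9740·111.32)² + (-1.2981·71.53)²) = √(11756.128083 + 8621.696880) = 142.7509 km
G: √((1.4265·111.32)² + (-0.4033·71.53)²) = √(25216.798452 + 832.209931) = 161.3971 km
H: √((0.8600·111.32)² + (-2.2736·71.53)²) = √(9165.228519 + 26448.714658) = 188.7166 km
I: √((-1.4059·111.32)² + (1.0925·71.53)²) = √(24493.748667 + 6106.879370) = 174.9304 km
J: √((1.8237·111.32)² + (-2.1971·71.53)²) = √(41214.799508 + 24698.813924) = 256.7365 km
K: √((0.4096·111.32)² + (0.0366·71.53)²) = √(2079.056497 + 6.853914) = 45.6718 km
Maximum: J at 256.7365 km.

J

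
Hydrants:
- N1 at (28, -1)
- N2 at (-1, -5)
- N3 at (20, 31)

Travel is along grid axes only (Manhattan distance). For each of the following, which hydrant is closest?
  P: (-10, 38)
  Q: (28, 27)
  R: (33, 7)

P at (-10, 38):
  N1: 77
  N2: 52
  N3: 37
  → nearest: N3 (37)
Q at (28, 27):
  N1: 28
  N2: 61
  N3: 12
  → nearest: N3 (12)
R at (33, 7):
  N1: 13
  N2: 46
  N3: 37
  → nearest: N1 (13)

P→N3; Q→N3; R→N1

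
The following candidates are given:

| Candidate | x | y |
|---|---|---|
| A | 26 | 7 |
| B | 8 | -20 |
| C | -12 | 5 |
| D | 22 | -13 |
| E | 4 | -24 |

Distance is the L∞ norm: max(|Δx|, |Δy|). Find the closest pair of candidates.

B and E

Pairwise distances:
A–B: max(|-18|, |-27|) = 27
A–C: max(|-38|, |-2|) = 38
A–D: max(|-4|, |-20|) = 20
A–E: max(|-22|, |-31|) = 31
B–C: max(|-20|, |25|) = 25
B–D: max(|14|, |7|) = 14
B–E: max(|-4|, |-4|) = 4
C–D: max(|34|, |-18|) = 34
C–E: max(|16|, |-29|) = 29
D–E: max(|-18|, |-11|) = 18
Closest pair: B–E at 4.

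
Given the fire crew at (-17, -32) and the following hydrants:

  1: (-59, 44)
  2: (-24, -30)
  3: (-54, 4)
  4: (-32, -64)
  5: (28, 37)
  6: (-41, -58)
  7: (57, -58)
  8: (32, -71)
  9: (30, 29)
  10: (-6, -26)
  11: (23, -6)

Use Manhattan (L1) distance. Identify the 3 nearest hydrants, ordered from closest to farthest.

2, 10, 4

Distances from (-17, -32):
1: 118
2: 9
3: 73
4: 47
5: 114
6: 50
7: 100
8: 88
9: 108
10: 17
11: 66
Sorted: 2 (9) < 10 (17) < 4 (47) < 6 (50) < 11 (66) < …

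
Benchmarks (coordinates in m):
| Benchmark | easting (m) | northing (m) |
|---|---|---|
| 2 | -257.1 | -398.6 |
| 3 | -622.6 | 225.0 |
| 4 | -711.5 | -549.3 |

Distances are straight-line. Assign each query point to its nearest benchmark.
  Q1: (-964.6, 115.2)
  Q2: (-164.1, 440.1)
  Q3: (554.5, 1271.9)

Q1 at (-964.6, 115.2):
  2: 874.4 m
  3: 359.2 m
  4: 711.1 m
  → nearest: 3 (359.2 m)
Q2 at (-164.1, 440.1):
  2: 843.8 m
  3: 506.4 m
  4: 1130.7 m
  → nearest: 3 (506.4 m)
Q3 at (554.5, 1271.9):
  2: 1857.2 m
  3: 1575.3 m
  4: 2218.0 m
  → nearest: 3 (1575.3 m)

Q1→3; Q2→3; Q3→3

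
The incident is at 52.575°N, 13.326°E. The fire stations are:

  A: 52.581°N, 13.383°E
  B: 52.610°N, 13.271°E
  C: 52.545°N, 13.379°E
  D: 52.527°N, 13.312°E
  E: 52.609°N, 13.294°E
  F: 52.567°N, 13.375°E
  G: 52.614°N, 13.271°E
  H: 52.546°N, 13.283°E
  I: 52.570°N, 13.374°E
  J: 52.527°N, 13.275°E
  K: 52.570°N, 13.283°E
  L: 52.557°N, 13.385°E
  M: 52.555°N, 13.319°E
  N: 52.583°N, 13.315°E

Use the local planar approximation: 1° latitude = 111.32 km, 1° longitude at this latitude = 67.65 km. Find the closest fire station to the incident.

Distances from 52.575°N, 13.326°E:
A: √((0.006·111.32)² + (0.057·67.65)²) = √(0.44612 + 14.86912) = 3.913 km
B: √((0.035·111.32)² + (-0.055·67.65)²) = √(15.18037 + 13.84398) = 5.387 km
C: √((-0.030·111.32)² + (0.053·67.65)²) = √(11.15293 + 12.85545) = 4.900 km
D: √((-0.048·111.32)² + (-0.014·67.65)²) = √(28.55150 + 0.89700) = 5.427 km
E: √((0.034·111.32)² + (-0.032·67.65)²) = √(14.32532 + 4.68636) = 4.360 km
F: √((-0.008·111.32)² + (0.049·67.65)²) = √(0.79310 + 10.98823) = 3.432 km
G: √((0.039·111.32)² + (-0.055·67.65)²) = √(18.84845 + 13.84398) = 5.718 km
H: √((-0.029·111.32)² + (-0.043·67.65)²) = √(10.42179 + 8.46199) = 4.346 km
I: √((-0.005·111.32)² + (0.048·67.65)²) = √(0.30980 + 10.54431) = 3.295 km
J: √((-0.048·111.32)² + (-0.051·67.65)²) = √(28.55150 + 11.90354) = 6.360 km
K: √((-0.005·111.32)² + (-0.043·67.65)²) = √(0.30980 + 8.46199) = 2.962 km
L: √((-0.018·111.32)² + (0.059·67.65)²) = √(4.01505 + 15.93087) = 4.466 km
M: √((-0.020·111.32)² + (-0.007·67.65)²) = √(4.95686 + 0.22425) = 2.276 km
N: √((0.008·111.32)² + (-0.011·67.65)²) = √(0.79310 + 0.55376) = 1.161 km
Minimum: N at 1.161 km.

N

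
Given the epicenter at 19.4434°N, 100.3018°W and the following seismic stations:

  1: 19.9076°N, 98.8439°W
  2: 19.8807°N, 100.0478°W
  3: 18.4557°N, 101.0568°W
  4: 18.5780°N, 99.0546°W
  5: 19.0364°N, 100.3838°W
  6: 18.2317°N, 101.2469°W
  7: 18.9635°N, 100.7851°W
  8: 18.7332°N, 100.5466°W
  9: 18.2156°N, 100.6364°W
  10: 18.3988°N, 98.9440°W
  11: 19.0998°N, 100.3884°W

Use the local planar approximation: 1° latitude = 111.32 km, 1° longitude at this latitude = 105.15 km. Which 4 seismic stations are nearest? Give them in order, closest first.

11, 5, 2, 7

Distances from 19.4434°N, 100.3018°W:
1: √((0.4642·111.32)² + (1.4579·105.15)²) = √(2670.279167 + 23500.333524) = 161.7733 km
2: √((0.4373·111.32)² + (0.2540·105.15)²) = √(2369.765377 + 713.322606) = 55.5256 km
3: √((-0.9877·111.32)² + (-0.7550·105.15)²) = √(12089.170504 + 6302.494238) = 135.6159 km
4: √((-0.8654·111.32)² + (1.2472·105.15)²) = √(9280.688093 + 17198.507432) = 162.7243 km
5: √((-0.4070·111.32)² + (-0.0820·105.15)²) = √(2052.745996 + 74.344057) = 46.1204 km
6: √((-1.2117·111.32)² + (-0.9451·105.15)²) = √(18194.352775 + 9875.840799) = 167.5416 km
7: √((-0.4799·111.32)² + (-0.4833·105.15)²) = √(2853.960087 + 2582.570253) = 73.7328 km
8: √((-0.7102·111.32)² + (-0.2448·105.15)²) = √(6250.398848 + 662.584666) = 83.1444 km
9: √((-1.2278·111.32)² + (-0.3346·105.15)²) = √(18681.065940 + 1237.856859) = 141.1344 km
10: √((-1.0446·111.32)² + (1.3578·105.15)²) = √(13522.171456 + 20384.035299) = 184.1364 km
11: √((-0.3436·111.32)² + (-0.0866·105.15)²) = √(1463.028228 + 82.919054) = 39.3185 km
Sorted: 11 (39.3185 km) < 5 (46.1204 km) < 2 (55.5256 km) < 7 (73.7328 km) < 8 (83.1444 km) < 3 (135.6159 km) < …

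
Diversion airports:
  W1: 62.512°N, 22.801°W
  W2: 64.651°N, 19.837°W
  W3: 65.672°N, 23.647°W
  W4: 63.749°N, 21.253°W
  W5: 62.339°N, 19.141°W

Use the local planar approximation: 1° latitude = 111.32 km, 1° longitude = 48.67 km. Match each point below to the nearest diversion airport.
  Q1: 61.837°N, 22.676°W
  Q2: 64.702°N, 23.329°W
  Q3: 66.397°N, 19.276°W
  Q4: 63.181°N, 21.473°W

Q1→W1; Q2→W3; Q3→W2; Q4→W4

Q1 at 61.837°N, 22.676°W:
  W1: 75.387 km
  W2: 342.375 km
  W3: 429.520 km
  W4: 223.828 km
  W5: 180.896 km
  → nearest: W1 (75.387 km)
Q2 at 64.702°N, 23.329°W:
  W1: 245.141 km
  W2: 170.050 km
  W3: 109.084 km
  W4: 146.504 km
  W5: 332.778 km
  → nearest: W3 (109.084 km)
Q3 at 66.397°N, 19.276°W:
  W1: 465.264 km
  W2: 196.273 km
  W3: 227.531 km
  W4: 310.082 km
  W5: 451.784 km
  → nearest: W2 (196.273 km)
Q4 at 63.181°N, 21.473°W:
  W1: 98.609 km
  W2: 181.984 km
  W3: 296.799 km
  W4: 64.130 km
  W5: 147.199 km
  → nearest: W4 (64.130 km)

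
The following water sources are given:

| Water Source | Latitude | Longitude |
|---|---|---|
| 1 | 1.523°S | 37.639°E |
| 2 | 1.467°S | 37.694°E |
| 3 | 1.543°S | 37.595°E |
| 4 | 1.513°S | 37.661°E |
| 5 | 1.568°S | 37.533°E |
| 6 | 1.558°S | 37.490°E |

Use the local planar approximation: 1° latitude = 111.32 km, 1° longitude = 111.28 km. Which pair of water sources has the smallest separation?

Pairwise distances:
1–2: 8.736 km
1–3: 5.379 km
1–4: 2.689 km
1–5: 12.815 km
1–6: 17.032 km
2–3: 13.890 km
2–4: 6.301 km
2–5: 21.152 km
2–6: 24.859 km
3–4: 8.068 km
3–5: 7.440 km
3–6: 11.803 km
4–5: 15.504 km
4–6: 19.677 km
5–6: 4.913 km
Closest pair: 1–4 at 2.689 km.

1 and 4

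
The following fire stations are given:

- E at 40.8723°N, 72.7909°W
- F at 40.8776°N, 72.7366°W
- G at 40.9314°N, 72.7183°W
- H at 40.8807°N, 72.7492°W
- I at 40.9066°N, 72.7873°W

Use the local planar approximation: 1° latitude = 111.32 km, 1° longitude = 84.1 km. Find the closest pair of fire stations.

Pairwise distances:
E–F: 4.6046 km
E–G: 8.9757 km
E–H: 3.6295 km
E–I: 3.8303 km
F–G: 6.1836 km
F–H: 1.1144 km
F–I: 5.3481 km
G–H: 6.2135 km
G–I: 6.4261 km
H–I: 4.3104 km
Closest pair: F–H at 1.1144 km.

F and H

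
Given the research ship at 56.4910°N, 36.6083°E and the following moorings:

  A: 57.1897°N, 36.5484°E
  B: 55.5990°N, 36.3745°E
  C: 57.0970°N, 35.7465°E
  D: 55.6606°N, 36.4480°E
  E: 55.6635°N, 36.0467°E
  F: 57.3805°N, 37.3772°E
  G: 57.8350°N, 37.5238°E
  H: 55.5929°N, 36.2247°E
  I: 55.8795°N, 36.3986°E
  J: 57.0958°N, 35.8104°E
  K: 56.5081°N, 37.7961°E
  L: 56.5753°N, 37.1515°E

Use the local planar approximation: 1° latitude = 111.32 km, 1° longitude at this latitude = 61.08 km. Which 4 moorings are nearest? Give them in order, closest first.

L, I, K, A

Distances from 56.4910°N, 36.6083°E:
A: √((0.6987·111.32)² + (-0.0599·61.08)²) = √(6049.617020 + 13.386027) = 77.8653 km
B: √((-0.8920·111.32)² + (-0.2338·61.08)²) = √(9859.981591 + 203.932794) = 100.3191 km
C: √((0.6060·111.32)² + (-0.8618·61.08)²) = √(4550.840806 + 2770.837370) = 85.5668 km
D: √((-0.8304·111.32)² + (-0.1603·61.08)²) = √(8545.177265 + 95.866109) = 92.9572 km
E: √((-0.8275·111.32)² + (-0.5616·61.08)²) = √(8485.596959 + 1176.663427) = 98.2968 km
F: √((0.8895·111.32)² + (0.7689·61.08)²) = √(9804.790086 + 2205.655995) = 109.5922 km
G: √((1.3440·111.32)² + (0.9155·61.08)²) = √(22384.372934 + 3126.905483) = 159.7225 km
H: √((-0.8981·111.32)² + (-0.3836·61.08)²) = √(9995.298953 + 548.978396) = 102.6853 km
I: √((-0.6115·111.32)² + (-0.2097·61.08)²) = √(4633.821690 + 164.057057) = 69.2667 km
J: √((0.6048·111.32)² + (-0.7979·61.08)²) = √(4532.835519 + 2375.171574) = 83.1144 km
K: √((0.0171·111.32)² + (1.1878·61.08)²) = √(3.623586 + 5263.622063) = 72.5758 km
L: √((0.0843·111.32)² + (0.5432·61.08)²) = √(88.064636 + 1100.823214) = 34.4803 km
Sorted: L (34.4803 km) < I (69.2667 km) < K (72.5758 km) < A (77.8653 km) < J (83.1144 km) < C (85.5668 km) < …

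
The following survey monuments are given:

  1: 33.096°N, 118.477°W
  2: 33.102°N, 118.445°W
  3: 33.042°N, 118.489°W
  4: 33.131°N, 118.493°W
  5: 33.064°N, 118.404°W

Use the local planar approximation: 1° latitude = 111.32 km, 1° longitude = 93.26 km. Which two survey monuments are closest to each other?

1 and 2

Pairwise distances:
1–2: 3.058 km
1–3: 6.115 km
1–4: 4.172 km
1–5: 7.684 km
2–3: 7.839 km
2–4: 5.519 km
2–5: 5.702 km
3–4: 9.915 km
3–5: 8.297 km
4–5: 11.159 km
Closest pair: 1–2 at 3.058 km.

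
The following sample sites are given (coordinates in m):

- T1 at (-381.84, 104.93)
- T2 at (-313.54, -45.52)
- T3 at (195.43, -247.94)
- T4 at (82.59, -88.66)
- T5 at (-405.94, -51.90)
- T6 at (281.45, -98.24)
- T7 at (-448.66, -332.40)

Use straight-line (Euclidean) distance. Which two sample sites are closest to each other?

Pairwise distances:
T1–T2: √((68.30)² + (-150.45)²) = √(4664.8900 + 22635.2025) = 165.23 m
T1–T3: √((577.27)² + (-352.87)²) = √(333240.6529 + 124517.2369) = 676.58 m
T1–T4: √((464.43)² + (-193.59)²) = √(215695.2249 + 37477.0881) = 503.16 m
T1–T5: √((-24.10)² + (-156.83)²) = √(580.8100 + 24595.6489) = 158.67 m
T1–T6: √((663.29)² + (-203.17)²) = √(439953.6241 + 41278.0489) = 693.71 m
T1–T7: √((-66.82)² + (-437.33)²) = √(4464.9124 + 191257.5289) = 442.41 m
T2–T3: √((508.97)² + (-202.42)²) = √(259050.4609 + 40973.8564) = 547.74 m
T2–T4: √((396.13)² + (-43.14)²) = √(156918.9769 + 1861.0596) = 398.47 m
T2–T5: √((-92.40)² + (-6.38)²) = √(8537.7600 + 40.7044) = 92.62 m
T2–T6: √((594.99)² + (-52.72)²) = √(354013.1001 + 2779.3984) = 597.32 m
T2–T7: √((-135.12)² + (-286.88)²) = √(18257.4144 + 82300.1344) = 317.11 m
T3–T4: √((-112.84)² + (159.28)²) = √(12732.8656 + 25370.1184) = 195.20 m
T3–T5: √((-601.37)² + (196.04)²) = √(361645.8769 + 38431.6816) = 632.52 m
T3–T6: √((86.02)² + (149.70)²) = √(7399.4404 + 22410.0900) = 172.65 m
T3–T7: √((-644.09)² + (-84.46)²) = √(414851.9281 + 7133.4916) = 649.60 m
T4–T5: √((-488.53)² + (36.76)²) = √(238661.5609 + 1351.2976) = 489.91 m
T4–T6: √((198.86)² + (-9.58)²) = √(39545.2996 + 91.7764) = 199.09 m
T4–T7: √((-531.25)² + (-243.74)²) = √(282226.5625 + 59409.1876) = 584.50 m
T5–T6: √((687.39)² + (-46.34)²) = √(472505.0121 + 2147.3956) = 688.95 m
T5–T7: √((-42.72)² + (-280.50)²) = √(1824.9984 + 78680.2500) = 283.73 m
T6–T7: √((-730.11)² + (-234.16)²) = √(533060.6121 + 54830.9056) = 766.74 m
Closest pair: T2–T5 at 92.62 m.

T2 and T5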